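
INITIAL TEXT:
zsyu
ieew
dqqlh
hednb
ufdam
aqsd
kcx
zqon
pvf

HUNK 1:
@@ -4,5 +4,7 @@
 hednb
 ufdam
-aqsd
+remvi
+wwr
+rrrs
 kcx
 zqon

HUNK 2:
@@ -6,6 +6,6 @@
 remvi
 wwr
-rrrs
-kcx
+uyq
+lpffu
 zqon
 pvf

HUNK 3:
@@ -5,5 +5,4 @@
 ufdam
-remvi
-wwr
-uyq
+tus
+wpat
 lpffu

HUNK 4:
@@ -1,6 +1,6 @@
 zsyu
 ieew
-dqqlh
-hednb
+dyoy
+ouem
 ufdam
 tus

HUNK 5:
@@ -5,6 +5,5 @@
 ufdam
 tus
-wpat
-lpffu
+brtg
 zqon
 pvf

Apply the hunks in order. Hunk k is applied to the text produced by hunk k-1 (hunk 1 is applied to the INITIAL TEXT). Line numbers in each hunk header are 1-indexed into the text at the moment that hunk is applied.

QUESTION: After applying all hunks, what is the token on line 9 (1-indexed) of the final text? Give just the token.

Hunk 1: at line 4 remove [aqsd] add [remvi,wwr,rrrs] -> 11 lines: zsyu ieew dqqlh hednb ufdam remvi wwr rrrs kcx zqon pvf
Hunk 2: at line 6 remove [rrrs,kcx] add [uyq,lpffu] -> 11 lines: zsyu ieew dqqlh hednb ufdam remvi wwr uyq lpffu zqon pvf
Hunk 3: at line 5 remove [remvi,wwr,uyq] add [tus,wpat] -> 10 lines: zsyu ieew dqqlh hednb ufdam tus wpat lpffu zqon pvf
Hunk 4: at line 1 remove [dqqlh,hednb] add [dyoy,ouem] -> 10 lines: zsyu ieew dyoy ouem ufdam tus wpat lpffu zqon pvf
Hunk 5: at line 5 remove [wpat,lpffu] add [brtg] -> 9 lines: zsyu ieew dyoy ouem ufdam tus brtg zqon pvf
Final line 9: pvf

Answer: pvf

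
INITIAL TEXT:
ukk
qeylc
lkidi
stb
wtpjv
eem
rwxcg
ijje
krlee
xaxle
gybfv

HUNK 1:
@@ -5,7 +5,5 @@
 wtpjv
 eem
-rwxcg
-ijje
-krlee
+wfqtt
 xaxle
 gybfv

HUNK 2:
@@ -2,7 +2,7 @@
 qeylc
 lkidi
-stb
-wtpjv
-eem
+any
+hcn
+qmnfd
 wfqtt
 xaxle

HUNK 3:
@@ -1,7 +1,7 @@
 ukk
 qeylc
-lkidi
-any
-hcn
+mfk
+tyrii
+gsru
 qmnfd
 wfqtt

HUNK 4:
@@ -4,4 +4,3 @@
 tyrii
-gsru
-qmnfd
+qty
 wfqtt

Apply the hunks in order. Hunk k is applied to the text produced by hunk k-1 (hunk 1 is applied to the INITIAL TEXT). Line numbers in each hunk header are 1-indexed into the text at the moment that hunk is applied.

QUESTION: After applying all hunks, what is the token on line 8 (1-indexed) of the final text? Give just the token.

Answer: gybfv

Derivation:
Hunk 1: at line 5 remove [rwxcg,ijje,krlee] add [wfqtt] -> 9 lines: ukk qeylc lkidi stb wtpjv eem wfqtt xaxle gybfv
Hunk 2: at line 2 remove [stb,wtpjv,eem] add [any,hcn,qmnfd] -> 9 lines: ukk qeylc lkidi any hcn qmnfd wfqtt xaxle gybfv
Hunk 3: at line 1 remove [lkidi,any,hcn] add [mfk,tyrii,gsru] -> 9 lines: ukk qeylc mfk tyrii gsru qmnfd wfqtt xaxle gybfv
Hunk 4: at line 4 remove [gsru,qmnfd] add [qty] -> 8 lines: ukk qeylc mfk tyrii qty wfqtt xaxle gybfv
Final line 8: gybfv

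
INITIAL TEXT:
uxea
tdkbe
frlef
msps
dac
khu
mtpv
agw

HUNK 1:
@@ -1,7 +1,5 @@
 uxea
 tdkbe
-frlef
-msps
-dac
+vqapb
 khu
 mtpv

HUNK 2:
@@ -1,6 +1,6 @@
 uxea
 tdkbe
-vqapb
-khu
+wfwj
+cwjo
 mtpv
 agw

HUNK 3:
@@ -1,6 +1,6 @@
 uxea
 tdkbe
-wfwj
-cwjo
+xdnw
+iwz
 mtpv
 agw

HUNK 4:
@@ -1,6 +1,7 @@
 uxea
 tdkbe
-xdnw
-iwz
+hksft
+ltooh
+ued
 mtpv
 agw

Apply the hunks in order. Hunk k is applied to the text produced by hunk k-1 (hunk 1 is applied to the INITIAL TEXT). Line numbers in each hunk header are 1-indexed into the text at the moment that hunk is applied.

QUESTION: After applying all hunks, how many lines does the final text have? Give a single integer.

Hunk 1: at line 1 remove [frlef,msps,dac] add [vqapb] -> 6 lines: uxea tdkbe vqapb khu mtpv agw
Hunk 2: at line 1 remove [vqapb,khu] add [wfwj,cwjo] -> 6 lines: uxea tdkbe wfwj cwjo mtpv agw
Hunk 3: at line 1 remove [wfwj,cwjo] add [xdnw,iwz] -> 6 lines: uxea tdkbe xdnw iwz mtpv agw
Hunk 4: at line 1 remove [xdnw,iwz] add [hksft,ltooh,ued] -> 7 lines: uxea tdkbe hksft ltooh ued mtpv agw
Final line count: 7

Answer: 7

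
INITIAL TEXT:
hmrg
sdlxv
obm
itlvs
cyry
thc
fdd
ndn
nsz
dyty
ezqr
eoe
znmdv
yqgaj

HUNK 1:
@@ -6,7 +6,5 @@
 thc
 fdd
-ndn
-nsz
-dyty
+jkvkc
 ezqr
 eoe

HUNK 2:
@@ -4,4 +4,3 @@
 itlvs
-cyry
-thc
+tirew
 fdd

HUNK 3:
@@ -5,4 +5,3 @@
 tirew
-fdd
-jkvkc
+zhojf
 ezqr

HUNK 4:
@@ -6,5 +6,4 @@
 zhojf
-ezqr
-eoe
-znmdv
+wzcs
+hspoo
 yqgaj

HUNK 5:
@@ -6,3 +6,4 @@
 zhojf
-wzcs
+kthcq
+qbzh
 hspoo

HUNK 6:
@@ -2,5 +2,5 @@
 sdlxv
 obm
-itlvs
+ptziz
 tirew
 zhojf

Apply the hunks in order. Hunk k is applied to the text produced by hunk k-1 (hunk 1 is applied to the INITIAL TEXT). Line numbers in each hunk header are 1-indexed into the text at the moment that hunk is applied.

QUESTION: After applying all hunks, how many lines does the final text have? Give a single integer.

Hunk 1: at line 6 remove [ndn,nsz,dyty] add [jkvkc] -> 12 lines: hmrg sdlxv obm itlvs cyry thc fdd jkvkc ezqr eoe znmdv yqgaj
Hunk 2: at line 4 remove [cyry,thc] add [tirew] -> 11 lines: hmrg sdlxv obm itlvs tirew fdd jkvkc ezqr eoe znmdv yqgaj
Hunk 3: at line 5 remove [fdd,jkvkc] add [zhojf] -> 10 lines: hmrg sdlxv obm itlvs tirew zhojf ezqr eoe znmdv yqgaj
Hunk 4: at line 6 remove [ezqr,eoe,znmdv] add [wzcs,hspoo] -> 9 lines: hmrg sdlxv obm itlvs tirew zhojf wzcs hspoo yqgaj
Hunk 5: at line 6 remove [wzcs] add [kthcq,qbzh] -> 10 lines: hmrg sdlxv obm itlvs tirew zhojf kthcq qbzh hspoo yqgaj
Hunk 6: at line 2 remove [itlvs] add [ptziz] -> 10 lines: hmrg sdlxv obm ptziz tirew zhojf kthcq qbzh hspoo yqgaj
Final line count: 10

Answer: 10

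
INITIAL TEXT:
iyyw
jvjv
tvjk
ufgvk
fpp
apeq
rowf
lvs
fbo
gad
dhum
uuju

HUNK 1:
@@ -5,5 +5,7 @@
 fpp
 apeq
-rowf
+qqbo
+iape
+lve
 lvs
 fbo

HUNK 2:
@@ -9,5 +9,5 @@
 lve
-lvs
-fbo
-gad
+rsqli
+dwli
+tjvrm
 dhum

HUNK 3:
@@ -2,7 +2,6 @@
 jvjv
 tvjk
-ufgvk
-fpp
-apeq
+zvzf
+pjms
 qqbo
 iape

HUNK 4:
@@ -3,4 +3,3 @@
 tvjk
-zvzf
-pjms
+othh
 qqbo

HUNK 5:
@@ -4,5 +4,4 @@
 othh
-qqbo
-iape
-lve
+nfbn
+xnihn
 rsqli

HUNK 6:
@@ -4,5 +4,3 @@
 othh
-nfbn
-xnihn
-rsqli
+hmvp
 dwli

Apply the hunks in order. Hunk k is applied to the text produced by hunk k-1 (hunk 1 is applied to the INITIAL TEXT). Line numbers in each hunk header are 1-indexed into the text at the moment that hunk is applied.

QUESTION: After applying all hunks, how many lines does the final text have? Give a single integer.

Hunk 1: at line 5 remove [rowf] add [qqbo,iape,lve] -> 14 lines: iyyw jvjv tvjk ufgvk fpp apeq qqbo iape lve lvs fbo gad dhum uuju
Hunk 2: at line 9 remove [lvs,fbo,gad] add [rsqli,dwli,tjvrm] -> 14 lines: iyyw jvjv tvjk ufgvk fpp apeq qqbo iape lve rsqli dwli tjvrm dhum uuju
Hunk 3: at line 2 remove [ufgvk,fpp,apeq] add [zvzf,pjms] -> 13 lines: iyyw jvjv tvjk zvzf pjms qqbo iape lve rsqli dwli tjvrm dhum uuju
Hunk 4: at line 3 remove [zvzf,pjms] add [othh] -> 12 lines: iyyw jvjv tvjk othh qqbo iape lve rsqli dwli tjvrm dhum uuju
Hunk 5: at line 4 remove [qqbo,iape,lve] add [nfbn,xnihn] -> 11 lines: iyyw jvjv tvjk othh nfbn xnihn rsqli dwli tjvrm dhum uuju
Hunk 6: at line 4 remove [nfbn,xnihn,rsqli] add [hmvp] -> 9 lines: iyyw jvjv tvjk othh hmvp dwli tjvrm dhum uuju
Final line count: 9

Answer: 9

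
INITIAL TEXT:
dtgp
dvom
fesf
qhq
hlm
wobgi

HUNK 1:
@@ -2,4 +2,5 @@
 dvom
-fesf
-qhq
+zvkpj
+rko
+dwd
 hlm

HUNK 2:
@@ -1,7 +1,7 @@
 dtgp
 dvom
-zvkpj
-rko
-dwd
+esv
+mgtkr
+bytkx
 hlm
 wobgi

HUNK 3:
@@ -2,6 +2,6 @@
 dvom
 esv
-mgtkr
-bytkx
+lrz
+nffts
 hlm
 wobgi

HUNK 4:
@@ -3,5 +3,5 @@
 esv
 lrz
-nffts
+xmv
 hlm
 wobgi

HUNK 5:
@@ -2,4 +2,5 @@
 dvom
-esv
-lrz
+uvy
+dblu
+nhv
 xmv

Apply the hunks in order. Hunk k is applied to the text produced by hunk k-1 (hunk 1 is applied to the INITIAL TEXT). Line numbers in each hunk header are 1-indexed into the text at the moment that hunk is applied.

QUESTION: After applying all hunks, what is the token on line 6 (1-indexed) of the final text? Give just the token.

Hunk 1: at line 2 remove [fesf,qhq] add [zvkpj,rko,dwd] -> 7 lines: dtgp dvom zvkpj rko dwd hlm wobgi
Hunk 2: at line 1 remove [zvkpj,rko,dwd] add [esv,mgtkr,bytkx] -> 7 lines: dtgp dvom esv mgtkr bytkx hlm wobgi
Hunk 3: at line 2 remove [mgtkr,bytkx] add [lrz,nffts] -> 7 lines: dtgp dvom esv lrz nffts hlm wobgi
Hunk 4: at line 3 remove [nffts] add [xmv] -> 7 lines: dtgp dvom esv lrz xmv hlm wobgi
Hunk 5: at line 2 remove [esv,lrz] add [uvy,dblu,nhv] -> 8 lines: dtgp dvom uvy dblu nhv xmv hlm wobgi
Final line 6: xmv

Answer: xmv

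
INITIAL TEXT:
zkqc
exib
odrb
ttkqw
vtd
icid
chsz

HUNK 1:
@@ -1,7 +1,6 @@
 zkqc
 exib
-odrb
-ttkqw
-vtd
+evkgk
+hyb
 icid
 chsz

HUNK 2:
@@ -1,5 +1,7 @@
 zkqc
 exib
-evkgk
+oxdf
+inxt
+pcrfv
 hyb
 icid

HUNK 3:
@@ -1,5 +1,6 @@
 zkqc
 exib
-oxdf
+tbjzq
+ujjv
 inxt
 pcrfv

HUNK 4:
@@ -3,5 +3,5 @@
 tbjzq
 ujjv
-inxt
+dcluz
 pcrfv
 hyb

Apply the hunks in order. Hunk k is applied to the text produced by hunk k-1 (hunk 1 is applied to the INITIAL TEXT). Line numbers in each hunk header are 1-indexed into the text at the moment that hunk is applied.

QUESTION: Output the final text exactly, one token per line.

Answer: zkqc
exib
tbjzq
ujjv
dcluz
pcrfv
hyb
icid
chsz

Derivation:
Hunk 1: at line 1 remove [odrb,ttkqw,vtd] add [evkgk,hyb] -> 6 lines: zkqc exib evkgk hyb icid chsz
Hunk 2: at line 1 remove [evkgk] add [oxdf,inxt,pcrfv] -> 8 lines: zkqc exib oxdf inxt pcrfv hyb icid chsz
Hunk 3: at line 1 remove [oxdf] add [tbjzq,ujjv] -> 9 lines: zkqc exib tbjzq ujjv inxt pcrfv hyb icid chsz
Hunk 4: at line 3 remove [inxt] add [dcluz] -> 9 lines: zkqc exib tbjzq ujjv dcluz pcrfv hyb icid chsz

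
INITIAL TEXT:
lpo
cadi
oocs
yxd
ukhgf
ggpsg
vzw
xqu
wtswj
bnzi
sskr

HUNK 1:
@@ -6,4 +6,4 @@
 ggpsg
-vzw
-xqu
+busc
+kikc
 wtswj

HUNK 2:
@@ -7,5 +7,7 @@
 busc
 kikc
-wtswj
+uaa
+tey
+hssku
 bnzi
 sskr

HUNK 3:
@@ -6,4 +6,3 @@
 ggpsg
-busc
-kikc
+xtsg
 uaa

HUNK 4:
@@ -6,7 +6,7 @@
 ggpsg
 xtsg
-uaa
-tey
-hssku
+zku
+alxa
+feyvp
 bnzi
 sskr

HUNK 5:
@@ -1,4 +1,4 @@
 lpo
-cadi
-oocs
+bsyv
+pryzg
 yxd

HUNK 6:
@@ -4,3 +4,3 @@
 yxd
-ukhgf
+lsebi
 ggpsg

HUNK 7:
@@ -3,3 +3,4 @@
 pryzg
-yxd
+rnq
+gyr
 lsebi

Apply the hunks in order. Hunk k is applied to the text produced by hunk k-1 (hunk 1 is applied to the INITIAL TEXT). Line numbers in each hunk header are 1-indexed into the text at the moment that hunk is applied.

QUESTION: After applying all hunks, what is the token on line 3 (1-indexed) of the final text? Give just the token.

Hunk 1: at line 6 remove [vzw,xqu] add [busc,kikc] -> 11 lines: lpo cadi oocs yxd ukhgf ggpsg busc kikc wtswj bnzi sskr
Hunk 2: at line 7 remove [wtswj] add [uaa,tey,hssku] -> 13 lines: lpo cadi oocs yxd ukhgf ggpsg busc kikc uaa tey hssku bnzi sskr
Hunk 3: at line 6 remove [busc,kikc] add [xtsg] -> 12 lines: lpo cadi oocs yxd ukhgf ggpsg xtsg uaa tey hssku bnzi sskr
Hunk 4: at line 6 remove [uaa,tey,hssku] add [zku,alxa,feyvp] -> 12 lines: lpo cadi oocs yxd ukhgf ggpsg xtsg zku alxa feyvp bnzi sskr
Hunk 5: at line 1 remove [cadi,oocs] add [bsyv,pryzg] -> 12 lines: lpo bsyv pryzg yxd ukhgf ggpsg xtsg zku alxa feyvp bnzi sskr
Hunk 6: at line 4 remove [ukhgf] add [lsebi] -> 12 lines: lpo bsyv pryzg yxd lsebi ggpsg xtsg zku alxa feyvp bnzi sskr
Hunk 7: at line 3 remove [yxd] add [rnq,gyr] -> 13 lines: lpo bsyv pryzg rnq gyr lsebi ggpsg xtsg zku alxa feyvp bnzi sskr
Final line 3: pryzg

Answer: pryzg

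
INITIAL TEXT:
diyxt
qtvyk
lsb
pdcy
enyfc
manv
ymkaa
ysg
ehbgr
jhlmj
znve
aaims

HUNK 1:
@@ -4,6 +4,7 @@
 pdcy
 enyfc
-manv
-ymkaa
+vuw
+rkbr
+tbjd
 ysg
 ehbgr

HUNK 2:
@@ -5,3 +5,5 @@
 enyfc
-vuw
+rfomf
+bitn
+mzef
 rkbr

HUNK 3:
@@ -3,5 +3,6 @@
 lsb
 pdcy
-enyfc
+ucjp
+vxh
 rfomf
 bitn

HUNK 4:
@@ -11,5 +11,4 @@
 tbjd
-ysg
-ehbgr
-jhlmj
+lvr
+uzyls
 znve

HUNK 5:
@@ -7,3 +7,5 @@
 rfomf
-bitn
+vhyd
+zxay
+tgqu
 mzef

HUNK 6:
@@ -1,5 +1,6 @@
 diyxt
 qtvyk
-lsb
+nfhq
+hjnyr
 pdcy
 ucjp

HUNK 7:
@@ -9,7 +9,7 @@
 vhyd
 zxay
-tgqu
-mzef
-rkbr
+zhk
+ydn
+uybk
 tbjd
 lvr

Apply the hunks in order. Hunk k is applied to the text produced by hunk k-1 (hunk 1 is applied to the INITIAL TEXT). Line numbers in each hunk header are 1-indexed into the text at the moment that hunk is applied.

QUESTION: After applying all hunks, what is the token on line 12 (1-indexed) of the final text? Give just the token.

Hunk 1: at line 4 remove [manv,ymkaa] add [vuw,rkbr,tbjd] -> 13 lines: diyxt qtvyk lsb pdcy enyfc vuw rkbr tbjd ysg ehbgr jhlmj znve aaims
Hunk 2: at line 5 remove [vuw] add [rfomf,bitn,mzef] -> 15 lines: diyxt qtvyk lsb pdcy enyfc rfomf bitn mzef rkbr tbjd ysg ehbgr jhlmj znve aaims
Hunk 3: at line 3 remove [enyfc] add [ucjp,vxh] -> 16 lines: diyxt qtvyk lsb pdcy ucjp vxh rfomf bitn mzef rkbr tbjd ysg ehbgr jhlmj znve aaims
Hunk 4: at line 11 remove [ysg,ehbgr,jhlmj] add [lvr,uzyls] -> 15 lines: diyxt qtvyk lsb pdcy ucjp vxh rfomf bitn mzef rkbr tbjd lvr uzyls znve aaims
Hunk 5: at line 7 remove [bitn] add [vhyd,zxay,tgqu] -> 17 lines: diyxt qtvyk lsb pdcy ucjp vxh rfomf vhyd zxay tgqu mzef rkbr tbjd lvr uzyls znve aaims
Hunk 6: at line 1 remove [lsb] add [nfhq,hjnyr] -> 18 lines: diyxt qtvyk nfhq hjnyr pdcy ucjp vxh rfomf vhyd zxay tgqu mzef rkbr tbjd lvr uzyls znve aaims
Hunk 7: at line 9 remove [tgqu,mzef,rkbr] add [zhk,ydn,uybk] -> 18 lines: diyxt qtvyk nfhq hjnyr pdcy ucjp vxh rfomf vhyd zxay zhk ydn uybk tbjd lvr uzyls znve aaims
Final line 12: ydn

Answer: ydn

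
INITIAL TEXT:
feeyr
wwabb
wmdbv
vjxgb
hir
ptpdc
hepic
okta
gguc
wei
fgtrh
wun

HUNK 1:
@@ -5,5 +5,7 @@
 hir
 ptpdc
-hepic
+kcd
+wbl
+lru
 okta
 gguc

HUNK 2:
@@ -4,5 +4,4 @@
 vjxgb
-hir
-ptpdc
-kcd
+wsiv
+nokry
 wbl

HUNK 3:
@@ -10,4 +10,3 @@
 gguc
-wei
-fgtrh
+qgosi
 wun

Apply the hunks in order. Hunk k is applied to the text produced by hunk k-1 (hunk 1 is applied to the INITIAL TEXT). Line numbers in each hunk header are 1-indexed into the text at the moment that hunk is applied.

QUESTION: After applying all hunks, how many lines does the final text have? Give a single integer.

Answer: 12

Derivation:
Hunk 1: at line 5 remove [hepic] add [kcd,wbl,lru] -> 14 lines: feeyr wwabb wmdbv vjxgb hir ptpdc kcd wbl lru okta gguc wei fgtrh wun
Hunk 2: at line 4 remove [hir,ptpdc,kcd] add [wsiv,nokry] -> 13 lines: feeyr wwabb wmdbv vjxgb wsiv nokry wbl lru okta gguc wei fgtrh wun
Hunk 3: at line 10 remove [wei,fgtrh] add [qgosi] -> 12 lines: feeyr wwabb wmdbv vjxgb wsiv nokry wbl lru okta gguc qgosi wun
Final line count: 12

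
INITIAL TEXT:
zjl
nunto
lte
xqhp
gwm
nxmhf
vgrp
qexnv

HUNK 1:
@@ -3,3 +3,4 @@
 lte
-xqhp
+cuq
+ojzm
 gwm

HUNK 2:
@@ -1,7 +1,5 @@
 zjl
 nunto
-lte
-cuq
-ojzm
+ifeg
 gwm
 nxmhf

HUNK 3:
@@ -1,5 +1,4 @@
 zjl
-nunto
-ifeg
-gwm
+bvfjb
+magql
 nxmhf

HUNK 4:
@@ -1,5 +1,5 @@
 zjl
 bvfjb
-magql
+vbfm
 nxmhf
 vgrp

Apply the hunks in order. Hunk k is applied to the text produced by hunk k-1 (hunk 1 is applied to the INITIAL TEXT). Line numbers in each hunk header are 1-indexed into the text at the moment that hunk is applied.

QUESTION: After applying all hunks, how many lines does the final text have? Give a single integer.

Hunk 1: at line 3 remove [xqhp] add [cuq,ojzm] -> 9 lines: zjl nunto lte cuq ojzm gwm nxmhf vgrp qexnv
Hunk 2: at line 1 remove [lte,cuq,ojzm] add [ifeg] -> 7 lines: zjl nunto ifeg gwm nxmhf vgrp qexnv
Hunk 3: at line 1 remove [nunto,ifeg,gwm] add [bvfjb,magql] -> 6 lines: zjl bvfjb magql nxmhf vgrp qexnv
Hunk 4: at line 1 remove [magql] add [vbfm] -> 6 lines: zjl bvfjb vbfm nxmhf vgrp qexnv
Final line count: 6

Answer: 6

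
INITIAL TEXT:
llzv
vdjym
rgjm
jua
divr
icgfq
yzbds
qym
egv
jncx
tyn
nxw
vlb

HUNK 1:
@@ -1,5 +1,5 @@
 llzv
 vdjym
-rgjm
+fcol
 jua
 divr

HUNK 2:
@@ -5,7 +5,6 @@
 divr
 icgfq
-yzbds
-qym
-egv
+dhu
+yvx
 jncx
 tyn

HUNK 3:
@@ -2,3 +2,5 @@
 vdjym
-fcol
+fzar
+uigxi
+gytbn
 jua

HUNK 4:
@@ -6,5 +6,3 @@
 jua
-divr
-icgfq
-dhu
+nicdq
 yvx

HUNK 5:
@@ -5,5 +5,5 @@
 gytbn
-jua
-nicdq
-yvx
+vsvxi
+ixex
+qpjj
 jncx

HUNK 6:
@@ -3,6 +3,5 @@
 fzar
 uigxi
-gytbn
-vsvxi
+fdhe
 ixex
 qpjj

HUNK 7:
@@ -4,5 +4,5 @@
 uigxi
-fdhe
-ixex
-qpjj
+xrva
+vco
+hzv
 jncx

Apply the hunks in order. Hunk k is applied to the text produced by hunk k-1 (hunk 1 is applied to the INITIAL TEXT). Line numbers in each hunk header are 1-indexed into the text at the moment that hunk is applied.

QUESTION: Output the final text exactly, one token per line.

Answer: llzv
vdjym
fzar
uigxi
xrva
vco
hzv
jncx
tyn
nxw
vlb

Derivation:
Hunk 1: at line 1 remove [rgjm] add [fcol] -> 13 lines: llzv vdjym fcol jua divr icgfq yzbds qym egv jncx tyn nxw vlb
Hunk 2: at line 5 remove [yzbds,qym,egv] add [dhu,yvx] -> 12 lines: llzv vdjym fcol jua divr icgfq dhu yvx jncx tyn nxw vlb
Hunk 3: at line 2 remove [fcol] add [fzar,uigxi,gytbn] -> 14 lines: llzv vdjym fzar uigxi gytbn jua divr icgfq dhu yvx jncx tyn nxw vlb
Hunk 4: at line 6 remove [divr,icgfq,dhu] add [nicdq] -> 12 lines: llzv vdjym fzar uigxi gytbn jua nicdq yvx jncx tyn nxw vlb
Hunk 5: at line 5 remove [jua,nicdq,yvx] add [vsvxi,ixex,qpjj] -> 12 lines: llzv vdjym fzar uigxi gytbn vsvxi ixex qpjj jncx tyn nxw vlb
Hunk 6: at line 3 remove [gytbn,vsvxi] add [fdhe] -> 11 lines: llzv vdjym fzar uigxi fdhe ixex qpjj jncx tyn nxw vlb
Hunk 7: at line 4 remove [fdhe,ixex,qpjj] add [xrva,vco,hzv] -> 11 lines: llzv vdjym fzar uigxi xrva vco hzv jncx tyn nxw vlb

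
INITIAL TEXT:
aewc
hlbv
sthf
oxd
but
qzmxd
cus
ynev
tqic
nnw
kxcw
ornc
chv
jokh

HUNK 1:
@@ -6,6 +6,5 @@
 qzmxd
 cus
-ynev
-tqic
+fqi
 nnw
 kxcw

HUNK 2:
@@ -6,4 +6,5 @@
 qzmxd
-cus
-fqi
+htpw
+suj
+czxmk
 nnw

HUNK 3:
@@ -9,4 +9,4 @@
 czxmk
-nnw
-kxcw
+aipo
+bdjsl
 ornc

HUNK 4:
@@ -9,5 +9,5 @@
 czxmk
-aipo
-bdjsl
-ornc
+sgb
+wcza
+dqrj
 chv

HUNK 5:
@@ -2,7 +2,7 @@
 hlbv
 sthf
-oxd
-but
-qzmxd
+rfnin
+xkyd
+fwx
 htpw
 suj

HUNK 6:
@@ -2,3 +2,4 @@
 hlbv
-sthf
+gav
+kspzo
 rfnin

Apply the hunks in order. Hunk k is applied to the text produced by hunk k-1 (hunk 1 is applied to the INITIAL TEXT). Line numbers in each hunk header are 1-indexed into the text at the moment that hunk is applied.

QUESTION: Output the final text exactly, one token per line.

Answer: aewc
hlbv
gav
kspzo
rfnin
xkyd
fwx
htpw
suj
czxmk
sgb
wcza
dqrj
chv
jokh

Derivation:
Hunk 1: at line 6 remove [ynev,tqic] add [fqi] -> 13 lines: aewc hlbv sthf oxd but qzmxd cus fqi nnw kxcw ornc chv jokh
Hunk 2: at line 6 remove [cus,fqi] add [htpw,suj,czxmk] -> 14 lines: aewc hlbv sthf oxd but qzmxd htpw suj czxmk nnw kxcw ornc chv jokh
Hunk 3: at line 9 remove [nnw,kxcw] add [aipo,bdjsl] -> 14 lines: aewc hlbv sthf oxd but qzmxd htpw suj czxmk aipo bdjsl ornc chv jokh
Hunk 4: at line 9 remove [aipo,bdjsl,ornc] add [sgb,wcza,dqrj] -> 14 lines: aewc hlbv sthf oxd but qzmxd htpw suj czxmk sgb wcza dqrj chv jokh
Hunk 5: at line 2 remove [oxd,but,qzmxd] add [rfnin,xkyd,fwx] -> 14 lines: aewc hlbv sthf rfnin xkyd fwx htpw suj czxmk sgb wcza dqrj chv jokh
Hunk 6: at line 2 remove [sthf] add [gav,kspzo] -> 15 lines: aewc hlbv gav kspzo rfnin xkyd fwx htpw suj czxmk sgb wcza dqrj chv jokh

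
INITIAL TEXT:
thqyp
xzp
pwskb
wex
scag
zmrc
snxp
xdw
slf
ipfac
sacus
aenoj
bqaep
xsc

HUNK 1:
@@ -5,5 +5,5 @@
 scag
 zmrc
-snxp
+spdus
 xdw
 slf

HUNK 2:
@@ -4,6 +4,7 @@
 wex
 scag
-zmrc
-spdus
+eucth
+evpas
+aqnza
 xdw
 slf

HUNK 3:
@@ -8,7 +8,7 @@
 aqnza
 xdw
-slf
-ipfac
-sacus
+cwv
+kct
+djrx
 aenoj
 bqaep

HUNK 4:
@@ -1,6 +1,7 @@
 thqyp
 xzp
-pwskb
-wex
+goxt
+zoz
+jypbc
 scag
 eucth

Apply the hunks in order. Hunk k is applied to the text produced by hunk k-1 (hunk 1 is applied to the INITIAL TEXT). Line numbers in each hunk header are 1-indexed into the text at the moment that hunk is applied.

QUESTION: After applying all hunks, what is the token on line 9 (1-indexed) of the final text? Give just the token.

Answer: aqnza

Derivation:
Hunk 1: at line 5 remove [snxp] add [spdus] -> 14 lines: thqyp xzp pwskb wex scag zmrc spdus xdw slf ipfac sacus aenoj bqaep xsc
Hunk 2: at line 4 remove [zmrc,spdus] add [eucth,evpas,aqnza] -> 15 lines: thqyp xzp pwskb wex scag eucth evpas aqnza xdw slf ipfac sacus aenoj bqaep xsc
Hunk 3: at line 8 remove [slf,ipfac,sacus] add [cwv,kct,djrx] -> 15 lines: thqyp xzp pwskb wex scag eucth evpas aqnza xdw cwv kct djrx aenoj bqaep xsc
Hunk 4: at line 1 remove [pwskb,wex] add [goxt,zoz,jypbc] -> 16 lines: thqyp xzp goxt zoz jypbc scag eucth evpas aqnza xdw cwv kct djrx aenoj bqaep xsc
Final line 9: aqnza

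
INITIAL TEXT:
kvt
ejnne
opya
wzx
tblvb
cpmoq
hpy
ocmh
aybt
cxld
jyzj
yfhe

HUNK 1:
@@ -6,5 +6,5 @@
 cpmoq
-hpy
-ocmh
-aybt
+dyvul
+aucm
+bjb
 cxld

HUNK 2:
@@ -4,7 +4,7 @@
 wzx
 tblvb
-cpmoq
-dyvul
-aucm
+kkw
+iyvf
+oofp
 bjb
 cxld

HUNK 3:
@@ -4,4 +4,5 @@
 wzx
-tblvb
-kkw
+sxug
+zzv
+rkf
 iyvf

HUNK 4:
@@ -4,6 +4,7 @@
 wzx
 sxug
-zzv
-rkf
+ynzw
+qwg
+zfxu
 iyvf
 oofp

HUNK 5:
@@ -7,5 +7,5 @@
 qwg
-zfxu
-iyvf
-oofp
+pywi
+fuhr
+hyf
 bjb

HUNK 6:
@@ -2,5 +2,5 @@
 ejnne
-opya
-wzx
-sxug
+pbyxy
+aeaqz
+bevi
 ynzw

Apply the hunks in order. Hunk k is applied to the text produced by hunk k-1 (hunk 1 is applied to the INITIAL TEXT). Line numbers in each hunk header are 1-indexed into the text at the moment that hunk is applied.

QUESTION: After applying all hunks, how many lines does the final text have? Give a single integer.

Hunk 1: at line 6 remove [hpy,ocmh,aybt] add [dyvul,aucm,bjb] -> 12 lines: kvt ejnne opya wzx tblvb cpmoq dyvul aucm bjb cxld jyzj yfhe
Hunk 2: at line 4 remove [cpmoq,dyvul,aucm] add [kkw,iyvf,oofp] -> 12 lines: kvt ejnne opya wzx tblvb kkw iyvf oofp bjb cxld jyzj yfhe
Hunk 3: at line 4 remove [tblvb,kkw] add [sxug,zzv,rkf] -> 13 lines: kvt ejnne opya wzx sxug zzv rkf iyvf oofp bjb cxld jyzj yfhe
Hunk 4: at line 4 remove [zzv,rkf] add [ynzw,qwg,zfxu] -> 14 lines: kvt ejnne opya wzx sxug ynzw qwg zfxu iyvf oofp bjb cxld jyzj yfhe
Hunk 5: at line 7 remove [zfxu,iyvf,oofp] add [pywi,fuhr,hyf] -> 14 lines: kvt ejnne opya wzx sxug ynzw qwg pywi fuhr hyf bjb cxld jyzj yfhe
Hunk 6: at line 2 remove [opya,wzx,sxug] add [pbyxy,aeaqz,bevi] -> 14 lines: kvt ejnne pbyxy aeaqz bevi ynzw qwg pywi fuhr hyf bjb cxld jyzj yfhe
Final line count: 14

Answer: 14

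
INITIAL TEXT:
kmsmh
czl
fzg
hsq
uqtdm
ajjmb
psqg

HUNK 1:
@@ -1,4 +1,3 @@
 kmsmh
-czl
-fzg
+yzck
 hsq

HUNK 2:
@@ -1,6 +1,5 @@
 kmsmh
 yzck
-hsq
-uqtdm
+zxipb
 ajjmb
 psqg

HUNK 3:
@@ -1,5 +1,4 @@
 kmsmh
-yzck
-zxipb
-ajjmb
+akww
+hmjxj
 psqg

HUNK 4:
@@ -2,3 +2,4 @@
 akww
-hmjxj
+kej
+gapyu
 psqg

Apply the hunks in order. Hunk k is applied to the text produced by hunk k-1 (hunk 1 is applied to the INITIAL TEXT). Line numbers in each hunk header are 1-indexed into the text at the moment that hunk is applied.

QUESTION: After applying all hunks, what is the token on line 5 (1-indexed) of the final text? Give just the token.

Answer: psqg

Derivation:
Hunk 1: at line 1 remove [czl,fzg] add [yzck] -> 6 lines: kmsmh yzck hsq uqtdm ajjmb psqg
Hunk 2: at line 1 remove [hsq,uqtdm] add [zxipb] -> 5 lines: kmsmh yzck zxipb ajjmb psqg
Hunk 3: at line 1 remove [yzck,zxipb,ajjmb] add [akww,hmjxj] -> 4 lines: kmsmh akww hmjxj psqg
Hunk 4: at line 2 remove [hmjxj] add [kej,gapyu] -> 5 lines: kmsmh akww kej gapyu psqg
Final line 5: psqg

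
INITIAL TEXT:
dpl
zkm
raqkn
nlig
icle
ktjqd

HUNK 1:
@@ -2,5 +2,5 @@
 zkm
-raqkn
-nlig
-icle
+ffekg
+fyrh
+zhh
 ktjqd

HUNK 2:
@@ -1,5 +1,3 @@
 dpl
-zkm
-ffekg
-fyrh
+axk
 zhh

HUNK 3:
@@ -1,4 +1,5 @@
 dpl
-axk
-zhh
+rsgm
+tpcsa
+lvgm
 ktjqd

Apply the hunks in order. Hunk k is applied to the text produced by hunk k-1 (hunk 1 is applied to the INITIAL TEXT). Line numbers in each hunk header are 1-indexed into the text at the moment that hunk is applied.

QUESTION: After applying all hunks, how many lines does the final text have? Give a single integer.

Answer: 5

Derivation:
Hunk 1: at line 2 remove [raqkn,nlig,icle] add [ffekg,fyrh,zhh] -> 6 lines: dpl zkm ffekg fyrh zhh ktjqd
Hunk 2: at line 1 remove [zkm,ffekg,fyrh] add [axk] -> 4 lines: dpl axk zhh ktjqd
Hunk 3: at line 1 remove [axk,zhh] add [rsgm,tpcsa,lvgm] -> 5 lines: dpl rsgm tpcsa lvgm ktjqd
Final line count: 5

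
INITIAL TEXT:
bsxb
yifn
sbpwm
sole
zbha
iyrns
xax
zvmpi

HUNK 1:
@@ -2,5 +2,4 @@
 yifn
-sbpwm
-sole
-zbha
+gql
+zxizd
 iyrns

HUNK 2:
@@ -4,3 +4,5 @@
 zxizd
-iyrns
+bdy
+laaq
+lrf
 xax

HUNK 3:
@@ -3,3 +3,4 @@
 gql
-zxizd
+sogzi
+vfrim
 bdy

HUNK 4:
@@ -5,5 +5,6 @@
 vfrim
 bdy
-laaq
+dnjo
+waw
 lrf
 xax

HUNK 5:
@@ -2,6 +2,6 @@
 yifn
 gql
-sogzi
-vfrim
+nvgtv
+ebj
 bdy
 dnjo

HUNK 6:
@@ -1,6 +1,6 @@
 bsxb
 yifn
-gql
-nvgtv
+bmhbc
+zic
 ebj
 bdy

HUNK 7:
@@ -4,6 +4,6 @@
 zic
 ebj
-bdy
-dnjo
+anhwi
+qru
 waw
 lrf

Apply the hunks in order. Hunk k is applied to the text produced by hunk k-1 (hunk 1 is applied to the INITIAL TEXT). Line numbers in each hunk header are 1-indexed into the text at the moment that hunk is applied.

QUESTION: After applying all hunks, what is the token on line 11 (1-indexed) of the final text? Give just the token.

Answer: zvmpi

Derivation:
Hunk 1: at line 2 remove [sbpwm,sole,zbha] add [gql,zxizd] -> 7 lines: bsxb yifn gql zxizd iyrns xax zvmpi
Hunk 2: at line 4 remove [iyrns] add [bdy,laaq,lrf] -> 9 lines: bsxb yifn gql zxizd bdy laaq lrf xax zvmpi
Hunk 3: at line 3 remove [zxizd] add [sogzi,vfrim] -> 10 lines: bsxb yifn gql sogzi vfrim bdy laaq lrf xax zvmpi
Hunk 4: at line 5 remove [laaq] add [dnjo,waw] -> 11 lines: bsxb yifn gql sogzi vfrim bdy dnjo waw lrf xax zvmpi
Hunk 5: at line 2 remove [sogzi,vfrim] add [nvgtv,ebj] -> 11 lines: bsxb yifn gql nvgtv ebj bdy dnjo waw lrf xax zvmpi
Hunk 6: at line 1 remove [gql,nvgtv] add [bmhbc,zic] -> 11 lines: bsxb yifn bmhbc zic ebj bdy dnjo waw lrf xax zvmpi
Hunk 7: at line 4 remove [bdy,dnjo] add [anhwi,qru] -> 11 lines: bsxb yifn bmhbc zic ebj anhwi qru waw lrf xax zvmpi
Final line 11: zvmpi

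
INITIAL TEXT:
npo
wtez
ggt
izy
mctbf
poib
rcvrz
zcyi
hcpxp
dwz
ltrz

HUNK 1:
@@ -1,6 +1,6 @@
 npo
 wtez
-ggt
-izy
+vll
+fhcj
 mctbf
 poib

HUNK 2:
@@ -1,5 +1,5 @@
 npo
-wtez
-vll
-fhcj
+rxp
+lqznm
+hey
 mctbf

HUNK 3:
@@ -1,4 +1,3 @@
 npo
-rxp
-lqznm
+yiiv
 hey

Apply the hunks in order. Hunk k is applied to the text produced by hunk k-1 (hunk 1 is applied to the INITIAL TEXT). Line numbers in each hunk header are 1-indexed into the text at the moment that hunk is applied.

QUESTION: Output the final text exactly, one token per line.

Hunk 1: at line 1 remove [ggt,izy] add [vll,fhcj] -> 11 lines: npo wtez vll fhcj mctbf poib rcvrz zcyi hcpxp dwz ltrz
Hunk 2: at line 1 remove [wtez,vll,fhcj] add [rxp,lqznm,hey] -> 11 lines: npo rxp lqznm hey mctbf poib rcvrz zcyi hcpxp dwz ltrz
Hunk 3: at line 1 remove [rxp,lqznm] add [yiiv] -> 10 lines: npo yiiv hey mctbf poib rcvrz zcyi hcpxp dwz ltrz

Answer: npo
yiiv
hey
mctbf
poib
rcvrz
zcyi
hcpxp
dwz
ltrz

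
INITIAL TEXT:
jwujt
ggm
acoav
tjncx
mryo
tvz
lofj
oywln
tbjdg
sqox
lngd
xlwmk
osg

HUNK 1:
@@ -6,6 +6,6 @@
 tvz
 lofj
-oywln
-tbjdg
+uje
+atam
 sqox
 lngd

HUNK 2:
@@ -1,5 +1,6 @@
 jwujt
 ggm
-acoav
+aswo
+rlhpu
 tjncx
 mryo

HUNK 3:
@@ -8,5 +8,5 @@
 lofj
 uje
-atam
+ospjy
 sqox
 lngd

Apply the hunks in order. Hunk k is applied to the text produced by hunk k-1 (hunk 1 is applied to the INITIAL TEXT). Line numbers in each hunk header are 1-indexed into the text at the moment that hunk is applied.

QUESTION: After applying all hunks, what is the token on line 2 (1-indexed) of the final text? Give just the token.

Hunk 1: at line 6 remove [oywln,tbjdg] add [uje,atam] -> 13 lines: jwujt ggm acoav tjncx mryo tvz lofj uje atam sqox lngd xlwmk osg
Hunk 2: at line 1 remove [acoav] add [aswo,rlhpu] -> 14 lines: jwujt ggm aswo rlhpu tjncx mryo tvz lofj uje atam sqox lngd xlwmk osg
Hunk 3: at line 8 remove [atam] add [ospjy] -> 14 lines: jwujt ggm aswo rlhpu tjncx mryo tvz lofj uje ospjy sqox lngd xlwmk osg
Final line 2: ggm

Answer: ggm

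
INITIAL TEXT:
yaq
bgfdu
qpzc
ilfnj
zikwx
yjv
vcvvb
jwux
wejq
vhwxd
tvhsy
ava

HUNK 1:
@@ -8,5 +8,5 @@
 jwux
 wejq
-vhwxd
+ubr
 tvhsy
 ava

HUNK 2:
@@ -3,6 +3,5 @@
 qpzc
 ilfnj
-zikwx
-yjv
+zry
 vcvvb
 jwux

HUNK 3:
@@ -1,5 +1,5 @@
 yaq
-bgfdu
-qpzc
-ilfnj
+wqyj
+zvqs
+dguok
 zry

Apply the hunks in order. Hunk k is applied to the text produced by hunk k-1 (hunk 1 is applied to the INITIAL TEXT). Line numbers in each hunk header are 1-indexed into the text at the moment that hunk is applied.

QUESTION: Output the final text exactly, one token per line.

Answer: yaq
wqyj
zvqs
dguok
zry
vcvvb
jwux
wejq
ubr
tvhsy
ava

Derivation:
Hunk 1: at line 8 remove [vhwxd] add [ubr] -> 12 lines: yaq bgfdu qpzc ilfnj zikwx yjv vcvvb jwux wejq ubr tvhsy ava
Hunk 2: at line 3 remove [zikwx,yjv] add [zry] -> 11 lines: yaq bgfdu qpzc ilfnj zry vcvvb jwux wejq ubr tvhsy ava
Hunk 3: at line 1 remove [bgfdu,qpzc,ilfnj] add [wqyj,zvqs,dguok] -> 11 lines: yaq wqyj zvqs dguok zry vcvvb jwux wejq ubr tvhsy ava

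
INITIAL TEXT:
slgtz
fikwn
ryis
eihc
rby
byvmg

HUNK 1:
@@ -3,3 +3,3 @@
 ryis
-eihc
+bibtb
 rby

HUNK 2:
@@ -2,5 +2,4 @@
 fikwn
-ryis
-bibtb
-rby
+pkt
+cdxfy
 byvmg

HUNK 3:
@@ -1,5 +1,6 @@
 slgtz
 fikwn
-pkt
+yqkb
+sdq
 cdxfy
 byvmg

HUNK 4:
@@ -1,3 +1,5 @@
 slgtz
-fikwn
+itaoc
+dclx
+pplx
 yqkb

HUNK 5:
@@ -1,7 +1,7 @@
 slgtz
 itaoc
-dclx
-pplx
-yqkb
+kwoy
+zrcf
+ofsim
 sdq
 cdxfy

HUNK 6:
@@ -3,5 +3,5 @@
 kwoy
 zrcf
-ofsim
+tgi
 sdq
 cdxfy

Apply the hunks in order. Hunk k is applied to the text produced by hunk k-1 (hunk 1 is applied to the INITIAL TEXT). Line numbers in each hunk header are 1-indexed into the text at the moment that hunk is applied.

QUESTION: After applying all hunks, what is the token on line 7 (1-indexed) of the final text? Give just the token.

Answer: cdxfy

Derivation:
Hunk 1: at line 3 remove [eihc] add [bibtb] -> 6 lines: slgtz fikwn ryis bibtb rby byvmg
Hunk 2: at line 2 remove [ryis,bibtb,rby] add [pkt,cdxfy] -> 5 lines: slgtz fikwn pkt cdxfy byvmg
Hunk 3: at line 1 remove [pkt] add [yqkb,sdq] -> 6 lines: slgtz fikwn yqkb sdq cdxfy byvmg
Hunk 4: at line 1 remove [fikwn] add [itaoc,dclx,pplx] -> 8 lines: slgtz itaoc dclx pplx yqkb sdq cdxfy byvmg
Hunk 5: at line 1 remove [dclx,pplx,yqkb] add [kwoy,zrcf,ofsim] -> 8 lines: slgtz itaoc kwoy zrcf ofsim sdq cdxfy byvmg
Hunk 6: at line 3 remove [ofsim] add [tgi] -> 8 lines: slgtz itaoc kwoy zrcf tgi sdq cdxfy byvmg
Final line 7: cdxfy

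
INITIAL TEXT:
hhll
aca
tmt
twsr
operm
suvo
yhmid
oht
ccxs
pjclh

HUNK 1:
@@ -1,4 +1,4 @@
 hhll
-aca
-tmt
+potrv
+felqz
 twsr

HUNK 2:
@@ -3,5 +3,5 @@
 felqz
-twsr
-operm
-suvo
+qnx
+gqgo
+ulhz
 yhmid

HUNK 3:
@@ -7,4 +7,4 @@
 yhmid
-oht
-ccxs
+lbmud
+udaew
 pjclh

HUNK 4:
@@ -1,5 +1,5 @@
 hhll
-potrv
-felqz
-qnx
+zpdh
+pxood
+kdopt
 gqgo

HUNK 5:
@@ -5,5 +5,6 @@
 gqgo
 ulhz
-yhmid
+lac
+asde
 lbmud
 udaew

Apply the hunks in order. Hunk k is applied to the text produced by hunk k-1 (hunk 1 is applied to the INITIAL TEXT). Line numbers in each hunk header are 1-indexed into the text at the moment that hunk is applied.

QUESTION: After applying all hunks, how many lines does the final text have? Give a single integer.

Hunk 1: at line 1 remove [aca,tmt] add [potrv,felqz] -> 10 lines: hhll potrv felqz twsr operm suvo yhmid oht ccxs pjclh
Hunk 2: at line 3 remove [twsr,operm,suvo] add [qnx,gqgo,ulhz] -> 10 lines: hhll potrv felqz qnx gqgo ulhz yhmid oht ccxs pjclh
Hunk 3: at line 7 remove [oht,ccxs] add [lbmud,udaew] -> 10 lines: hhll potrv felqz qnx gqgo ulhz yhmid lbmud udaew pjclh
Hunk 4: at line 1 remove [potrv,felqz,qnx] add [zpdh,pxood,kdopt] -> 10 lines: hhll zpdh pxood kdopt gqgo ulhz yhmid lbmud udaew pjclh
Hunk 5: at line 5 remove [yhmid] add [lac,asde] -> 11 lines: hhll zpdh pxood kdopt gqgo ulhz lac asde lbmud udaew pjclh
Final line count: 11

Answer: 11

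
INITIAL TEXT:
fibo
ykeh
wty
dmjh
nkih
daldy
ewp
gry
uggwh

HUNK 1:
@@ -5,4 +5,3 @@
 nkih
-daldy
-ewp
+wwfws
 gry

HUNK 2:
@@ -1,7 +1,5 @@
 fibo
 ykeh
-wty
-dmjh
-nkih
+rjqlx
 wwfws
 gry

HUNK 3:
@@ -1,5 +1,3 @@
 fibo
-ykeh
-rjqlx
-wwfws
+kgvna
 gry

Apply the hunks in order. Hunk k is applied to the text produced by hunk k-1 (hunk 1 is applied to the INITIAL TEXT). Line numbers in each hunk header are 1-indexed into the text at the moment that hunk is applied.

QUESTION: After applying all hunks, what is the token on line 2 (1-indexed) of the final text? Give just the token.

Hunk 1: at line 5 remove [daldy,ewp] add [wwfws] -> 8 lines: fibo ykeh wty dmjh nkih wwfws gry uggwh
Hunk 2: at line 1 remove [wty,dmjh,nkih] add [rjqlx] -> 6 lines: fibo ykeh rjqlx wwfws gry uggwh
Hunk 3: at line 1 remove [ykeh,rjqlx,wwfws] add [kgvna] -> 4 lines: fibo kgvna gry uggwh
Final line 2: kgvna

Answer: kgvna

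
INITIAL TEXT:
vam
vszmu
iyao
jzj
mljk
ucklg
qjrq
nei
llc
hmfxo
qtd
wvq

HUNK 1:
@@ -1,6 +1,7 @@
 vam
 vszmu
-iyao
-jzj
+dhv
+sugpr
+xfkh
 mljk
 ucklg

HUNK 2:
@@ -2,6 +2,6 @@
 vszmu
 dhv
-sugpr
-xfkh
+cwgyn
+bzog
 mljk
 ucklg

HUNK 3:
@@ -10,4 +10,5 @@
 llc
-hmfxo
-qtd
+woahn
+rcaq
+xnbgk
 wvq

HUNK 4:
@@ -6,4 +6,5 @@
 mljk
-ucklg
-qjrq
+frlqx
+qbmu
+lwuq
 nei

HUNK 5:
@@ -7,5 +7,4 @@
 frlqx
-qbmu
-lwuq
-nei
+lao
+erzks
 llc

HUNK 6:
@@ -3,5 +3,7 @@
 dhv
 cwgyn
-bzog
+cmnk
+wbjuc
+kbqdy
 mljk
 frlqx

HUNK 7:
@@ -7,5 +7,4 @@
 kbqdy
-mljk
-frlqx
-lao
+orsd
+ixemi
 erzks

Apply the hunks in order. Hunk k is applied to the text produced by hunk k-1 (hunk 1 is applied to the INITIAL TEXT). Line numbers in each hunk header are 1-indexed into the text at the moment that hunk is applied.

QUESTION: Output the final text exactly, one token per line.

Answer: vam
vszmu
dhv
cwgyn
cmnk
wbjuc
kbqdy
orsd
ixemi
erzks
llc
woahn
rcaq
xnbgk
wvq

Derivation:
Hunk 1: at line 1 remove [iyao,jzj] add [dhv,sugpr,xfkh] -> 13 lines: vam vszmu dhv sugpr xfkh mljk ucklg qjrq nei llc hmfxo qtd wvq
Hunk 2: at line 2 remove [sugpr,xfkh] add [cwgyn,bzog] -> 13 lines: vam vszmu dhv cwgyn bzog mljk ucklg qjrq nei llc hmfxo qtd wvq
Hunk 3: at line 10 remove [hmfxo,qtd] add [woahn,rcaq,xnbgk] -> 14 lines: vam vszmu dhv cwgyn bzog mljk ucklg qjrq nei llc woahn rcaq xnbgk wvq
Hunk 4: at line 6 remove [ucklg,qjrq] add [frlqx,qbmu,lwuq] -> 15 lines: vam vszmu dhv cwgyn bzog mljk frlqx qbmu lwuq nei llc woahn rcaq xnbgk wvq
Hunk 5: at line 7 remove [qbmu,lwuq,nei] add [lao,erzks] -> 14 lines: vam vszmu dhv cwgyn bzog mljk frlqx lao erzks llc woahn rcaq xnbgk wvq
Hunk 6: at line 3 remove [bzog] add [cmnk,wbjuc,kbqdy] -> 16 lines: vam vszmu dhv cwgyn cmnk wbjuc kbqdy mljk frlqx lao erzks llc woahn rcaq xnbgk wvq
Hunk 7: at line 7 remove [mljk,frlqx,lao] add [orsd,ixemi] -> 15 lines: vam vszmu dhv cwgyn cmnk wbjuc kbqdy orsd ixemi erzks llc woahn rcaq xnbgk wvq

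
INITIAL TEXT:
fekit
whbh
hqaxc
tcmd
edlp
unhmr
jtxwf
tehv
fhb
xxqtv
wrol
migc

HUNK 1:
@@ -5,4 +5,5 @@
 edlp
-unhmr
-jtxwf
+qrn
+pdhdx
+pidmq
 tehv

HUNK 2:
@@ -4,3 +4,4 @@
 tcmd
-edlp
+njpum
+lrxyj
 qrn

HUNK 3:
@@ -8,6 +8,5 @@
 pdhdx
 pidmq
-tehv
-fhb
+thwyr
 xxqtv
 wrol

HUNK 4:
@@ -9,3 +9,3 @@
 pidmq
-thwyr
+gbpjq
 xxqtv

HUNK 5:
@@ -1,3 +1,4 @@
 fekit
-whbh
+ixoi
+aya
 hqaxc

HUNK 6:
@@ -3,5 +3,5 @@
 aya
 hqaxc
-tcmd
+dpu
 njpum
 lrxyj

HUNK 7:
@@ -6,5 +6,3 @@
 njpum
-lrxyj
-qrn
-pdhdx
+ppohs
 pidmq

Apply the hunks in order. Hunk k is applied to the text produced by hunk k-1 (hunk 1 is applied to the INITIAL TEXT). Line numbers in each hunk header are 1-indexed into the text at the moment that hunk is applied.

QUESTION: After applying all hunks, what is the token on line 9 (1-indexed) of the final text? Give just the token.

Hunk 1: at line 5 remove [unhmr,jtxwf] add [qrn,pdhdx,pidmq] -> 13 lines: fekit whbh hqaxc tcmd edlp qrn pdhdx pidmq tehv fhb xxqtv wrol migc
Hunk 2: at line 4 remove [edlp] add [njpum,lrxyj] -> 14 lines: fekit whbh hqaxc tcmd njpum lrxyj qrn pdhdx pidmq tehv fhb xxqtv wrol migc
Hunk 3: at line 8 remove [tehv,fhb] add [thwyr] -> 13 lines: fekit whbh hqaxc tcmd njpum lrxyj qrn pdhdx pidmq thwyr xxqtv wrol migc
Hunk 4: at line 9 remove [thwyr] add [gbpjq] -> 13 lines: fekit whbh hqaxc tcmd njpum lrxyj qrn pdhdx pidmq gbpjq xxqtv wrol migc
Hunk 5: at line 1 remove [whbh] add [ixoi,aya] -> 14 lines: fekit ixoi aya hqaxc tcmd njpum lrxyj qrn pdhdx pidmq gbpjq xxqtv wrol migc
Hunk 6: at line 3 remove [tcmd] add [dpu] -> 14 lines: fekit ixoi aya hqaxc dpu njpum lrxyj qrn pdhdx pidmq gbpjq xxqtv wrol migc
Hunk 7: at line 6 remove [lrxyj,qrn,pdhdx] add [ppohs] -> 12 lines: fekit ixoi aya hqaxc dpu njpum ppohs pidmq gbpjq xxqtv wrol migc
Final line 9: gbpjq

Answer: gbpjq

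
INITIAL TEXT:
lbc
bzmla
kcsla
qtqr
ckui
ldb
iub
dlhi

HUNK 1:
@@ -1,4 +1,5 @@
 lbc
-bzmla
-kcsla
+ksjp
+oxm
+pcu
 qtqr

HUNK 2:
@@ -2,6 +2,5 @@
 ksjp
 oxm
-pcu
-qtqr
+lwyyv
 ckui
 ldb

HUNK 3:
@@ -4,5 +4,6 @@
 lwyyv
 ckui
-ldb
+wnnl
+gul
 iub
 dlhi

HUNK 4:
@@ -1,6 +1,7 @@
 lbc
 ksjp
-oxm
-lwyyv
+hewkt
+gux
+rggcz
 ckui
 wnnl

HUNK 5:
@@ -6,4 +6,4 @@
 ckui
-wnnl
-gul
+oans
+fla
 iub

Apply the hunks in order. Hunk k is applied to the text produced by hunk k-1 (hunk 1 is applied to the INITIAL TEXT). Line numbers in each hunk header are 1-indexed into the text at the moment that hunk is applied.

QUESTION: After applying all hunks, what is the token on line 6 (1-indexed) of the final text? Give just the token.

Answer: ckui

Derivation:
Hunk 1: at line 1 remove [bzmla,kcsla] add [ksjp,oxm,pcu] -> 9 lines: lbc ksjp oxm pcu qtqr ckui ldb iub dlhi
Hunk 2: at line 2 remove [pcu,qtqr] add [lwyyv] -> 8 lines: lbc ksjp oxm lwyyv ckui ldb iub dlhi
Hunk 3: at line 4 remove [ldb] add [wnnl,gul] -> 9 lines: lbc ksjp oxm lwyyv ckui wnnl gul iub dlhi
Hunk 4: at line 1 remove [oxm,lwyyv] add [hewkt,gux,rggcz] -> 10 lines: lbc ksjp hewkt gux rggcz ckui wnnl gul iub dlhi
Hunk 5: at line 6 remove [wnnl,gul] add [oans,fla] -> 10 lines: lbc ksjp hewkt gux rggcz ckui oans fla iub dlhi
Final line 6: ckui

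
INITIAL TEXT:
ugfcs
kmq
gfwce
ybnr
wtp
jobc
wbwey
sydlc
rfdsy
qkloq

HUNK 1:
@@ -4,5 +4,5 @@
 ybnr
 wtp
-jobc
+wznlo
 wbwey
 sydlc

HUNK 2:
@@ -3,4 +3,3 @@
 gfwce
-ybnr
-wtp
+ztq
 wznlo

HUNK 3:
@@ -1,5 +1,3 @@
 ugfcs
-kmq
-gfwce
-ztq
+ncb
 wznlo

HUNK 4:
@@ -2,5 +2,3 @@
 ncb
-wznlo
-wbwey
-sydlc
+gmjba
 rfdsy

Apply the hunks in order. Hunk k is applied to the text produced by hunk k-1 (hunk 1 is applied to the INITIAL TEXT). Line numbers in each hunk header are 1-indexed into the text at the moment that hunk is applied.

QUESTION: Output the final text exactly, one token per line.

Answer: ugfcs
ncb
gmjba
rfdsy
qkloq

Derivation:
Hunk 1: at line 4 remove [jobc] add [wznlo] -> 10 lines: ugfcs kmq gfwce ybnr wtp wznlo wbwey sydlc rfdsy qkloq
Hunk 2: at line 3 remove [ybnr,wtp] add [ztq] -> 9 lines: ugfcs kmq gfwce ztq wznlo wbwey sydlc rfdsy qkloq
Hunk 3: at line 1 remove [kmq,gfwce,ztq] add [ncb] -> 7 lines: ugfcs ncb wznlo wbwey sydlc rfdsy qkloq
Hunk 4: at line 2 remove [wznlo,wbwey,sydlc] add [gmjba] -> 5 lines: ugfcs ncb gmjba rfdsy qkloq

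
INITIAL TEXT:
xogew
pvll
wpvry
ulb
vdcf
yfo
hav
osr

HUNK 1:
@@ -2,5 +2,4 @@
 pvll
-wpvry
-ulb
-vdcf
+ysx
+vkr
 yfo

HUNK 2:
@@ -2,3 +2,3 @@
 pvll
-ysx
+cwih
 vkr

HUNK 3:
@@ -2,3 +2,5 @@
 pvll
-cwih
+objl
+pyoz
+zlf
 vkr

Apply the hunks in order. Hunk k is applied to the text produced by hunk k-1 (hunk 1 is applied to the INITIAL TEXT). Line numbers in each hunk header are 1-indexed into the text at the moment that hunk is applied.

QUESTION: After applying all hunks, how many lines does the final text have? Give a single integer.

Hunk 1: at line 2 remove [wpvry,ulb,vdcf] add [ysx,vkr] -> 7 lines: xogew pvll ysx vkr yfo hav osr
Hunk 2: at line 2 remove [ysx] add [cwih] -> 7 lines: xogew pvll cwih vkr yfo hav osr
Hunk 3: at line 2 remove [cwih] add [objl,pyoz,zlf] -> 9 lines: xogew pvll objl pyoz zlf vkr yfo hav osr
Final line count: 9

Answer: 9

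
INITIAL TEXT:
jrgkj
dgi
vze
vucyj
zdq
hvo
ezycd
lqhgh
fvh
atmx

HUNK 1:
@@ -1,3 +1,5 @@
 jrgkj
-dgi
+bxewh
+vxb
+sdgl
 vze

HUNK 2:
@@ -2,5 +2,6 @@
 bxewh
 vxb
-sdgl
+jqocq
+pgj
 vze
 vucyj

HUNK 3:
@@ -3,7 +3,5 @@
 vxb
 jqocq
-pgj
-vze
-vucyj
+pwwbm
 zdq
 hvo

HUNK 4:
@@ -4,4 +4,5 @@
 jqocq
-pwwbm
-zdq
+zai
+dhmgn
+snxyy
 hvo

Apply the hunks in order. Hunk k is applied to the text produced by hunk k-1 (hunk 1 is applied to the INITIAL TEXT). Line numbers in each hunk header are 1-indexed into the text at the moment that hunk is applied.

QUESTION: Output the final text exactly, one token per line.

Answer: jrgkj
bxewh
vxb
jqocq
zai
dhmgn
snxyy
hvo
ezycd
lqhgh
fvh
atmx

Derivation:
Hunk 1: at line 1 remove [dgi] add [bxewh,vxb,sdgl] -> 12 lines: jrgkj bxewh vxb sdgl vze vucyj zdq hvo ezycd lqhgh fvh atmx
Hunk 2: at line 2 remove [sdgl] add [jqocq,pgj] -> 13 lines: jrgkj bxewh vxb jqocq pgj vze vucyj zdq hvo ezycd lqhgh fvh atmx
Hunk 3: at line 3 remove [pgj,vze,vucyj] add [pwwbm] -> 11 lines: jrgkj bxewh vxb jqocq pwwbm zdq hvo ezycd lqhgh fvh atmx
Hunk 4: at line 4 remove [pwwbm,zdq] add [zai,dhmgn,snxyy] -> 12 lines: jrgkj bxewh vxb jqocq zai dhmgn snxyy hvo ezycd lqhgh fvh atmx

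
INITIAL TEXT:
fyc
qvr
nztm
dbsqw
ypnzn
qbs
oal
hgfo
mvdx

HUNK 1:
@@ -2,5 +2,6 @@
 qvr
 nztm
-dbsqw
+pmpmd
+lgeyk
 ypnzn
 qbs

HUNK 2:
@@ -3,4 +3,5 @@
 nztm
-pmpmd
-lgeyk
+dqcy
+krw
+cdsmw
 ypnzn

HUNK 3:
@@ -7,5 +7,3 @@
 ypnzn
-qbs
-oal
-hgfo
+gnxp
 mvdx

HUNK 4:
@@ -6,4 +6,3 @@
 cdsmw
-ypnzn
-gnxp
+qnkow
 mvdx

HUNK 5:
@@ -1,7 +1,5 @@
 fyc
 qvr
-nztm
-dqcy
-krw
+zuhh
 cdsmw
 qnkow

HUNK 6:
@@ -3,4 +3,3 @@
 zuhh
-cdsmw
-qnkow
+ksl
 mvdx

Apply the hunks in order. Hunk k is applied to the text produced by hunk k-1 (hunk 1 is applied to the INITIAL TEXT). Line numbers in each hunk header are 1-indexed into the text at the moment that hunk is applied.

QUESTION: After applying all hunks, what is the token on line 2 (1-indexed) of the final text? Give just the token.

Hunk 1: at line 2 remove [dbsqw] add [pmpmd,lgeyk] -> 10 lines: fyc qvr nztm pmpmd lgeyk ypnzn qbs oal hgfo mvdx
Hunk 2: at line 3 remove [pmpmd,lgeyk] add [dqcy,krw,cdsmw] -> 11 lines: fyc qvr nztm dqcy krw cdsmw ypnzn qbs oal hgfo mvdx
Hunk 3: at line 7 remove [qbs,oal,hgfo] add [gnxp] -> 9 lines: fyc qvr nztm dqcy krw cdsmw ypnzn gnxp mvdx
Hunk 4: at line 6 remove [ypnzn,gnxp] add [qnkow] -> 8 lines: fyc qvr nztm dqcy krw cdsmw qnkow mvdx
Hunk 5: at line 1 remove [nztm,dqcy,krw] add [zuhh] -> 6 lines: fyc qvr zuhh cdsmw qnkow mvdx
Hunk 6: at line 3 remove [cdsmw,qnkow] add [ksl] -> 5 lines: fyc qvr zuhh ksl mvdx
Final line 2: qvr

Answer: qvr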